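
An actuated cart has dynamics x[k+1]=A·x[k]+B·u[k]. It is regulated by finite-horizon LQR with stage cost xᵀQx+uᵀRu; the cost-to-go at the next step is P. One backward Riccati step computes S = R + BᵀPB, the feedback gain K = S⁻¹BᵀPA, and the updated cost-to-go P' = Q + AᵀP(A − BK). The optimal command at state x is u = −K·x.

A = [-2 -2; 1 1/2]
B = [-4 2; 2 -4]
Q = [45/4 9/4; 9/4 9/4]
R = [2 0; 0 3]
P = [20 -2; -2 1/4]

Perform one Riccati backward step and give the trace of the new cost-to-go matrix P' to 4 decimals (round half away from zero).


BᵀP = [-84.0000 8.5000; 48.0000 -5.0000]
S = R + BᵀPB = [2 0; 0 3] + [353.0000 -202.0000; -202.0000 116.0000] = [355.0000 -202.0000; -202.0000 119.0000]
BᵀPA = [176.5000 172.2500; -101.0000 -98.5000]
K = S⁻¹·BᵀPA = [0.4174 0.4169; -0.1402 -0.1201]
A−BK = [-0.0500 -0.0923; -0.3956 -0.8140]
AᵀP(A−BK) = [0.4174 0.4169; 0.4169 0.4264]
P' = Q + AᵀP(A−BK) = [11.6674 2.6669; 2.6669 2.6764]
tr(P') = 14.3438

14.3438


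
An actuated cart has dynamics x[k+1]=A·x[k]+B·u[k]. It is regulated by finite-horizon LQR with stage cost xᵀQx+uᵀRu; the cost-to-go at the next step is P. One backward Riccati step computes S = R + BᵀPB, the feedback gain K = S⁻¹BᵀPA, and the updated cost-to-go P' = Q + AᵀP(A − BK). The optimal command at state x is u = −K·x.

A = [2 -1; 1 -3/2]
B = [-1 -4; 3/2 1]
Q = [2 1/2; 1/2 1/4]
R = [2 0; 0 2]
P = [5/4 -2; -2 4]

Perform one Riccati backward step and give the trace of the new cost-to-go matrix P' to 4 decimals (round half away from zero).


BᵀP = [-4.2500 8.0000; -7.0000 12.0000]
S = R + BᵀPB = [2 0; 0 2] + [16.2500 25.0000; 25.0000 40.0000] = [18.2500 25.0000; 25.0000 42.0000]
BᵀPA = [-0.5000 -7.7500; -2.0000 -11.0000]
K = S⁻¹·BᵀPA = [0.2049 -0.3569; -0.1696 -0.0495]
A−BK = [1.5265 -1.5548; 0.8622 -0.9152]
AᵀP(A−BK) = [0.7633 -0.7774; -0.7774 0.9399]
P' = Q + AᵀP(A−BK) = [2.7633 -0.2774; -0.2774 1.1899]
tr(P') = 3.9532

3.9532


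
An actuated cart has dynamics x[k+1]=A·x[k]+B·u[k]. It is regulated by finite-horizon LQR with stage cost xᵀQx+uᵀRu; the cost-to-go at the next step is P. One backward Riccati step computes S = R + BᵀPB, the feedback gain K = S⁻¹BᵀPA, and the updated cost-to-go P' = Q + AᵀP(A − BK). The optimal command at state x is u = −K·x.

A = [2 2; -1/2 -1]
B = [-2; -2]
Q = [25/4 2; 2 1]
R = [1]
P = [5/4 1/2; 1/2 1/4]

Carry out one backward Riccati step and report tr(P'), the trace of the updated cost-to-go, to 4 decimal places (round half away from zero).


8.2614

BᵀP = [-3.5000 -1.5000]
S = R + BᵀPB = [1] + [10.0000] = [11.0000]
BᵀPA = [-6.2500 -5.5000]
K = S⁻¹·BᵀPA = [-0.5682 -0.5000]
A−BK = [0.8636 1.0000; -1.6364 -2.0000]
AᵀP(A−BK) = [0.5114 0.5000; 0.5000 0.5000]
P' = Q + AᵀP(A−BK) = [6.7614 2.5000; 2.5000 1.5000]
tr(P') = 8.2614


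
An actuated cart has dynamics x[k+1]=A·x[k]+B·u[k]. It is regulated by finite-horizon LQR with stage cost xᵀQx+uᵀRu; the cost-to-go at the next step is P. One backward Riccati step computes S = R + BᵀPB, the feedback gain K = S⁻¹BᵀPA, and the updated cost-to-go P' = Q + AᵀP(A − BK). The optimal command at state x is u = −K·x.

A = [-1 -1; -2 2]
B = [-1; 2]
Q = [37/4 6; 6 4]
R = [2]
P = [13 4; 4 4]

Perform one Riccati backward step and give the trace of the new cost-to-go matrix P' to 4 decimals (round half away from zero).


BᵀP = [-5.0000 4.0000]
S = R + BᵀPB = [2] + [13.0000] = [15.0000]
BᵀPA = [-3.0000 13.0000]
K = S⁻¹·BᵀPA = [-0.2000 0.8667]
A−BK = [-1.2000 -0.1333; -1.6000 0.2667]
AᵀP(A−BK) = [44.4000 -0.4000; -0.4000 1.7333]
P' = Q + AᵀP(A−BK) = [53.6500 5.6000; 5.6000 5.7333]
tr(P') = 59.3833

59.3833


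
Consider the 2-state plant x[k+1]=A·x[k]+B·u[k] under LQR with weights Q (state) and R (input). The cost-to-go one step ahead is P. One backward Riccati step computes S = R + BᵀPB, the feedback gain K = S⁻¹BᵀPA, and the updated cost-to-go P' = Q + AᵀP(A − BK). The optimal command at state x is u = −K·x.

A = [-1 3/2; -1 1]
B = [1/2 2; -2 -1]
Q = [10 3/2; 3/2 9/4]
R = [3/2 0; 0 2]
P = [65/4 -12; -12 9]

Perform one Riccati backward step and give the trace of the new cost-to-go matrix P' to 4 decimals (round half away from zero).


BᵀP = [32.1250 -24.0000; 44.5000 -33.0000]
S = R + BᵀPB = [3/2 0; 0 2] + [64.0625 88.2500; 88.2500 122.0000] = [65.5625 88.2500; 88.2500 124.0000]
BᵀPA = [-8.1250 24.1875; -11.5000 33.7500]
K = S⁻¹·BᵀPA = [0.0216 0.0609; -0.1081 0.2288]
A−BK = [-0.7946 1.0119; -1.0649 1.3506]
AᵀP(A−BK) = [0.1822 -0.2486; -0.2486 0.3663]
P' = Q + AᵀP(A−BK) = [10.1822 1.2514; 1.2514 2.6163]
tr(P') = 12.7985

12.7985


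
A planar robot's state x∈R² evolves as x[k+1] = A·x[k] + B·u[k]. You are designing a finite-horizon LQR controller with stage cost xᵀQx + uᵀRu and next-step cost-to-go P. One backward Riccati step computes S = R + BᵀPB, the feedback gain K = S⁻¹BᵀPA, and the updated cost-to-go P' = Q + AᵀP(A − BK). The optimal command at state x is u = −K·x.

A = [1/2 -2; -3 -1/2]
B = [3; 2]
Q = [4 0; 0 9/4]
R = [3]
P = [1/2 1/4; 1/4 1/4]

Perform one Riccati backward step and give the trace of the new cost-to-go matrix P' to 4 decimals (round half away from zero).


7.9198

BᵀP = [2.0000 1.2500]
S = R + BᵀPB = [3] + [8.5000] = [11.5000]
BᵀPA = [-2.7500 -4.6250]
K = S⁻¹·BᵀPA = [-0.2391 -0.4022]
A−BK = [1.2174 -0.7935; -2.5217 0.3043]
AᵀP(A−BK) = [0.9674 0.2065; 0.2065 0.7024]
P' = Q + AᵀP(A−BK) = [4.9674 0.2065; 0.2065 2.9524]
tr(P') = 7.9198


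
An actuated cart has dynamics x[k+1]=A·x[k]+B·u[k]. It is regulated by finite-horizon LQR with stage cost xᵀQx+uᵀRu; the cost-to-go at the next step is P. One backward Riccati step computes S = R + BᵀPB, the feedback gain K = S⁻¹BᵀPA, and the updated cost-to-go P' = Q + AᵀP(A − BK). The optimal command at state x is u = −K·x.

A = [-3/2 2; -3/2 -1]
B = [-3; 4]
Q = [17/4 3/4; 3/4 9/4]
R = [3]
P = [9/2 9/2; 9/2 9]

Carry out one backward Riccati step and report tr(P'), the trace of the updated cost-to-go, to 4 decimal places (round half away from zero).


BᵀP = [4.5000 22.5000]
S = R + BᵀPB = [3] + [76.5000] = [79.5000]
BᵀPA = [-40.5000 -13.5000]
K = S⁻¹·BᵀPA = [-0.5094 -0.1698]
A−BK = [-3.0283 1.4906; 0.5377 -0.3208]
AᵀP(A−BK) = [29.9929 -13.6274; -13.6274 6.7075]
P' = Q + AᵀP(A−BK) = [34.2429 -12.8774; -12.8774 8.9575]
tr(P') = 43.2005

43.2005


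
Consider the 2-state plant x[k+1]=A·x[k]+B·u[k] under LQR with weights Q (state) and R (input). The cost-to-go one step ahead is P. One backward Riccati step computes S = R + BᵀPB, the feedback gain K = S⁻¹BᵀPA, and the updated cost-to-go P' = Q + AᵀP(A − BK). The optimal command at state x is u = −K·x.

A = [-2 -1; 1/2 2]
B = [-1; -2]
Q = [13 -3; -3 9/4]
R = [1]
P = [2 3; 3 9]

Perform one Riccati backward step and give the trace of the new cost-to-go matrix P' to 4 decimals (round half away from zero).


22.2402

BᵀP = [-8.0000 -21.0000]
S = R + BᵀPB = [1] + [50.0000] = [51.0000]
BᵀPA = [5.5000 -34.0000]
K = S⁻¹·BᵀPA = [0.1078 -0.6667]
A−BK = [-1.8922 -1.6667; 0.7157 0.6667]
AᵀP(A−BK) = [3.6569 3.1667; 3.1667 3.3333]
P' = Q + AᵀP(A−BK) = [16.6569 0.1667; 0.1667 5.5833]
tr(P') = 22.2402


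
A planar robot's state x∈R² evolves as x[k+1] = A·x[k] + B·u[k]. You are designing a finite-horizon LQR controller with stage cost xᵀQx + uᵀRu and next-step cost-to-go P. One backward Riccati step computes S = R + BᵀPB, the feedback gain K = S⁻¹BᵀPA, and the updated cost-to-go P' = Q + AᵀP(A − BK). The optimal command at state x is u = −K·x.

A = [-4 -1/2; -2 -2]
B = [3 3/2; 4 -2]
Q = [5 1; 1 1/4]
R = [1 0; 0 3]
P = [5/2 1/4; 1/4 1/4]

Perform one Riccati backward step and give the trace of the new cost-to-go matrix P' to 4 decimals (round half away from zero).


BᵀP = [8.5000 1.7500; 3.2500 -0.1250]
S = R + BᵀPB = [1 0; 0 3] + [32.5000 9.2500; 9.2500 5.1250] = [33.5000 9.2500; 9.2500 8.1250]
BᵀPA = [-37.5000 -7.7500; -12.7500 -1.3750]
K = S⁻¹·BᵀPA = [-1.0007 -0.2693; -0.4300 0.1373]
A−BK = [-0.3530 0.1018; 1.1427 -0.6484]
AᵀP(A−BK) = [1.9923 -0.0965; -0.0965 0.2271]
P' = Q + AᵀP(A−BK) = [6.9923 0.9035; 0.9035 0.4771]
tr(P') = 7.4694

7.4694


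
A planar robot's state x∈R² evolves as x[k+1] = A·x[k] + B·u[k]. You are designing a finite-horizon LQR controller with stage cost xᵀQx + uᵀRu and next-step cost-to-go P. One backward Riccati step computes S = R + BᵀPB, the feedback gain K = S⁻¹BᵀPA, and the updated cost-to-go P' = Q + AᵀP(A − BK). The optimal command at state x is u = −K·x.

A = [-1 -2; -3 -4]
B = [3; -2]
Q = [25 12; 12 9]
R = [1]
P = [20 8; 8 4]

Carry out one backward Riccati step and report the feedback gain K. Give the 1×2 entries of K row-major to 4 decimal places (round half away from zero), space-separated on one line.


BᵀP = [44.0000 16.0000]
S = R + BᵀPB = [1] + [100.0000] = [101.0000]
BᵀPA = [-92.0000 -152.0000]
K = S⁻¹·BᵀPA = [-0.9109 -1.5050]
A−BK = [1.7327 2.5149; -4.8218 -7.0099]
AᵀP(A−BK) = [20.1980 29.5446; 29.5446 43.2475]
P' = Q + AᵀP(A−BK) = [45.1980 41.5446; 41.5446 52.2475]
tr(P') = 97.4455

-0.9109 -1.5050


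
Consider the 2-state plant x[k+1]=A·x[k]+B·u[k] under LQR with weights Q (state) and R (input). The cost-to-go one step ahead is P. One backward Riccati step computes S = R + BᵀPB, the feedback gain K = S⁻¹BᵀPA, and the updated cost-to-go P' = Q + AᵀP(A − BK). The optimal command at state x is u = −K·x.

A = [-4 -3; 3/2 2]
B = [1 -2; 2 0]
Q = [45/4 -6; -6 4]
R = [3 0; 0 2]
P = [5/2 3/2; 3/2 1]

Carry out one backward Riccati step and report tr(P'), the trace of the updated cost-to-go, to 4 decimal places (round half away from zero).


BᵀP = [5.5000 3.5000; -5.0000 -3.0000]
S = R + BᵀPB = [3 0; 0 2] + [12.5000 -11.0000; -11.0000 10.0000] = [15.5000 -11.0000; -11.0000 12.0000]
BᵀPA = [-16.7500 -9.5000; 15.5000 9.0000]
K = S⁻¹·BᵀPA = [-0.4692 -0.2308; 0.8615 0.5385]
A−BK = [-1.8077 -1.6923; 2.4385 2.4615]
AᵀP(A−BK) = [3.0365 2.0385; 2.0385 1.4615]
P' = Q + AᵀP(A−BK) = [14.2865 -3.9615; -3.9615 5.4615]
tr(P') = 19.7481

19.7481


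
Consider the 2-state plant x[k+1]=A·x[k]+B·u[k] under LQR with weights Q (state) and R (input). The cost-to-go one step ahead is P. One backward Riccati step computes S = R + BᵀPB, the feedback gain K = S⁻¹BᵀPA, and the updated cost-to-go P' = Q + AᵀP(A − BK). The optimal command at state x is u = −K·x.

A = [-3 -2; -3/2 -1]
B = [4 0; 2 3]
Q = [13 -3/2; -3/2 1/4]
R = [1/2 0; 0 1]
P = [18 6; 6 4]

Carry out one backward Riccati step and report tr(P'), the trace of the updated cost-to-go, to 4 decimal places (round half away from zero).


13.6549

BᵀP = [84.0000 32.0000; 18.0000 12.0000]
S = R + BᵀPB = [1/2 0; 0 1] + [400.0000 96.0000; 96.0000 36.0000] = [400.5000 96.0000; 96.0000 37.0000]
BᵀPA = [-300.0000 -200.0000; -72.0000 -48.0000]
K = S⁻¹·BᵀPA = [-0.7475 -0.4983; -0.0064 -0.0043]
A−BK = [-0.0099 -0.0066; 0.0143 0.0095]
AᵀP(A−BK) = [0.2803 0.1869; 0.1869 0.1246]
P' = Q + AᵀP(A−BK) = [13.2803 -1.3131; -1.3131 0.3746]
tr(P') = 13.6549


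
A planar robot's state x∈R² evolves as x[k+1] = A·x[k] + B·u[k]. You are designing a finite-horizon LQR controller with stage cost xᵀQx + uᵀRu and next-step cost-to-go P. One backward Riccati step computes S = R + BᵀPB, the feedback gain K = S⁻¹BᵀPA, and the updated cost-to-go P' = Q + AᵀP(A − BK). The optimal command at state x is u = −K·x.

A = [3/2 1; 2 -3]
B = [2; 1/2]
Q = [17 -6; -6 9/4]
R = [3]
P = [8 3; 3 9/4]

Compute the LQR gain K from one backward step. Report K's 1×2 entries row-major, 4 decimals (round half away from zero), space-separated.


BᵀP = [17.5000 7.1250]
S = R + BᵀPB = [3] + [38.5625] = [41.5625]
BᵀPA = [40.5000 -3.8750]
K = S⁻¹·BᵀPA = [0.9744 -0.0932]
A−BK = [-0.4489 1.1865; 1.5128 -2.9534]
AᵀP(A−BK) = [5.5353 -5.2241; -5.2241 9.8887]
P' = Q + AᵀP(A−BK) = [22.5353 -11.2241; -11.2241 12.1387]
tr(P') = 34.6741

0.9744 -0.0932


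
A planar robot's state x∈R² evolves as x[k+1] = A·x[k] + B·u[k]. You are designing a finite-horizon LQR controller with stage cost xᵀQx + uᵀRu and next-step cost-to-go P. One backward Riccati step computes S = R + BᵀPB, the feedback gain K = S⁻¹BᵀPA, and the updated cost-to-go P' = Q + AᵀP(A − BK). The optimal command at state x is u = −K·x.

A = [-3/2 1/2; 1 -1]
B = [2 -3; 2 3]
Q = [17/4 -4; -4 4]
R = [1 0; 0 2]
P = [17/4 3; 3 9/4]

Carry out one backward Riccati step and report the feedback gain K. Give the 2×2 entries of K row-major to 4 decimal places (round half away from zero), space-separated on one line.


BᵀP = [14.5000 10.5000; -3.7500 -2.2500]
S = R + BᵀPB = [1 0; 0 2] + [50.0000 -12.0000; -12.0000 4.5000] = [51.0000 -12.0000; -12.0000 6.5000]
BᵀPA = [-11.2500 -3.2500; 3.3750 0.3750]
K = S⁻¹·BᵀPA = [-0.1740 -0.0887; 0.1980 -0.1060]
A−BK = [-0.5580 0.3593; 0.7540 -0.5047]
AᵀP(A−BK) = [0.1868 -0.0773; -0.0773 0.0641]
P' = Q + AᵀP(A−BK) = [4.4368 -4.0773; -4.0773 4.0641]
tr(P') = 8.5008

-0.1740 -0.0887 0.1980 -0.1060


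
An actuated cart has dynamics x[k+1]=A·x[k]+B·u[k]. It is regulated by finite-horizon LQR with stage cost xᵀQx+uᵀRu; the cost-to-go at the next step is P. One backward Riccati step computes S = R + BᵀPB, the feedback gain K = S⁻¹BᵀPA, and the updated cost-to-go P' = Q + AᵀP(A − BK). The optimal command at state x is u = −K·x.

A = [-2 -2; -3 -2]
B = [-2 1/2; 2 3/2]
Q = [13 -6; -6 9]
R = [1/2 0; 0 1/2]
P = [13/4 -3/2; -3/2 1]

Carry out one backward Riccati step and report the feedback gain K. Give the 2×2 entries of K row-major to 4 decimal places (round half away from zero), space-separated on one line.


BᵀP = [-9.5000 5.0000; -0.6250 0.7500]
S = R + BᵀPB = [1/2 0; 0 1/2] + [29.0000 2.7500; 2.7500 0.8125] = [29.5000 2.7500; 2.7500 1.3125]
BᵀPA = [4.0000 9.0000; -1.0000 -0.2500]
K = S⁻¹·BᵀPA = [0.2568 0.4012; -1.2999 -1.0311]
A−BK = [-0.8365 -0.6820; -1.5637 -1.2558]
AᵀP(A−BK) = [1.6730 1.3641; 1.3641 1.1314]
P' = Q + AᵀP(A−BK) = [14.6730 -4.6359; -4.6359 10.1314]
tr(P') = 24.8044

0.2568 0.4012 -1.2999 -1.0311


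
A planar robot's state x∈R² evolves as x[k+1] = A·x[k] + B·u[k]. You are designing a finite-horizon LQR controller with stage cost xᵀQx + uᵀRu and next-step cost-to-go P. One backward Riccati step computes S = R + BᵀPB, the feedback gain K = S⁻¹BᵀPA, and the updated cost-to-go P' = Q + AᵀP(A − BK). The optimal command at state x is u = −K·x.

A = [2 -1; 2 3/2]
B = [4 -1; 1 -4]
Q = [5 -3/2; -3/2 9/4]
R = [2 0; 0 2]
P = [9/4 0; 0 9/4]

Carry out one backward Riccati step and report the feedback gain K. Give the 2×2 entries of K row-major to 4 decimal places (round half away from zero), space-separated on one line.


0.3863 -0.3309 -0.3863 -0.4275

BᵀP = [9.0000 2.2500; -2.2500 -9.0000]
S = R + BᵀPB = [2 0; 0 2] + [38.2500 -18.0000; -18.0000 38.2500] = [40.2500 -18.0000; -18.0000 40.2500]
BᵀPA = [22.5000 -5.6250; -22.5000 -11.2500]
K = S⁻¹·BᵀPA = [0.3863 -0.3309; -0.3863 -0.4275]
A−BK = [0.0687 -0.1038; 0.0687 0.1209]
AᵀP(A−BK) = [0.6180 0.0773; 0.0773 0.6417]
P' = Q + AᵀP(A−BK) = [5.6180 -1.4227; -1.4227 2.8917]
tr(P') = 8.5097


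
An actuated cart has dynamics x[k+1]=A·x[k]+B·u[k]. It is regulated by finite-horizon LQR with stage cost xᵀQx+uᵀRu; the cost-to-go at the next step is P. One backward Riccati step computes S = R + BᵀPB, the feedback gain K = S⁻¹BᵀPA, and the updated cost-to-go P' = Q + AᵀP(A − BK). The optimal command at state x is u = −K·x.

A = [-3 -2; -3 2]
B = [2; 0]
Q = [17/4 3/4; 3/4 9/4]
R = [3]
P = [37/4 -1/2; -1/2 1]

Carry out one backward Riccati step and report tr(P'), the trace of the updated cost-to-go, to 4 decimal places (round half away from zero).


BᵀP = [18.5000 -1.0000]
S = R + BᵀPB = [3] + [37.0000] = [40.0000]
BᵀPA = [-52.5000 -39.0000]
K = S⁻¹·BᵀPA = [-1.3125 -0.9750]
A−BK = [-0.3750 -0.0500; -3.0000 2.0000]
AᵀP(A−BK) = [14.3438 -1.6875; -1.6875 6.9750]
P' = Q + AᵀP(A−BK) = [18.5938 -0.9375; -0.9375 9.2250]
tr(P') = 27.8188

27.8188


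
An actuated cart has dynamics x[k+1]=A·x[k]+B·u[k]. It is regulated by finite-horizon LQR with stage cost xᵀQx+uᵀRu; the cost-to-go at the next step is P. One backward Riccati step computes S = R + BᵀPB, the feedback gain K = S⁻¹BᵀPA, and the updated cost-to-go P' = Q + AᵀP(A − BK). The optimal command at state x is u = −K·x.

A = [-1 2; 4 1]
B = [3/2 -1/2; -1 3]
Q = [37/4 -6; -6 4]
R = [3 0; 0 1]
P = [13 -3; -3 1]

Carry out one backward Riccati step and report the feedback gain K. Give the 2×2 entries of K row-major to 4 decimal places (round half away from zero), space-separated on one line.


-0.3559 0.8441 1.0618 -0.1382

BᵀP = [22.5000 -5.5000; -15.5000 4.5000]
S = R + BᵀPB = [3 0; 0 1] + [39.2500 -27.7500; -27.7500 21.2500] = [42.2500 -27.7500; -27.7500 22.2500]
BᵀPA = [-44.5000 39.5000; 33.5000 -26.5000]
K = S⁻¹·BᵀPA = [-0.3559 0.8441; 1.0618 -0.1382]
A−BK = [0.0647 0.6647; 0.4588 2.2588]
AᵀP(A−BK) = [1.5941 -0.8059; -0.8059 3.9941]
P' = Q + AᵀP(A−BK) = [10.8441 -6.8059; -6.8059 7.9941]
tr(P') = 18.8382


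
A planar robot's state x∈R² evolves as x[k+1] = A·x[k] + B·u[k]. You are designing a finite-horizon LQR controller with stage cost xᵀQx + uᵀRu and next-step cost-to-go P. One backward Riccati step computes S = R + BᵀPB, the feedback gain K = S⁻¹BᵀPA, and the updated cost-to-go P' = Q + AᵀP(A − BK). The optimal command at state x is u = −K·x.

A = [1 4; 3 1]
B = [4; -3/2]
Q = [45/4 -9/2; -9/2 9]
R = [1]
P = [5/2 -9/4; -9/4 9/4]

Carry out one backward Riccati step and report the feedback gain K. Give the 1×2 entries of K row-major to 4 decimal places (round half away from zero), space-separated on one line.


-0.3251 0.5629

BᵀP = [13.3750 -12.3750]
S = R + BᵀPB = [1] + [72.0625] = [73.0625]
BᵀPA = [-23.7500 41.1250]
K = S⁻¹·BᵀPA = [-0.3251 0.5629]
A−BK = [2.3003 1.7485; 2.5124 1.8443]
AᵀP(A−BK) = [1.5297 0.8683; 0.8683 1.1018]
P' = Q + AᵀP(A−BK) = [12.7797 -3.6317; -3.6317 10.1018]
tr(P') = 22.8815


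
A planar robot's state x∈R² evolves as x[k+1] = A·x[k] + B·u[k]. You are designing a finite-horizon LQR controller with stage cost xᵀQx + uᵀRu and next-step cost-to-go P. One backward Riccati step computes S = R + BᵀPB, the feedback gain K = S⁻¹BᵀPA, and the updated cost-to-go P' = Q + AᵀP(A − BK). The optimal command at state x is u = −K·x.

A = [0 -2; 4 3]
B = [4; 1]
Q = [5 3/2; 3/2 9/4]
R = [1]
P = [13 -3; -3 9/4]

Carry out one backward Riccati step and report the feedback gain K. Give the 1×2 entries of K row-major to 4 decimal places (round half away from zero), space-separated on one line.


-0.2083 -0.6796

BᵀP = [49.0000 -9.7500]
S = R + BᵀPB = [1] + [186.2500] = [187.2500]
BᵀPA = [-39.0000 -127.2500]
K = S⁻¹·BᵀPA = [-0.2083 -0.6796]
A−BK = [0.8331 0.7183; 4.2083 3.6796]
AᵀP(A−BK) = [27.8772 24.4967; 24.4967 21.7744]
P' = Q + AᵀP(A−BK) = [32.8772 25.9967; 25.9967 24.0244]
tr(P') = 56.9015


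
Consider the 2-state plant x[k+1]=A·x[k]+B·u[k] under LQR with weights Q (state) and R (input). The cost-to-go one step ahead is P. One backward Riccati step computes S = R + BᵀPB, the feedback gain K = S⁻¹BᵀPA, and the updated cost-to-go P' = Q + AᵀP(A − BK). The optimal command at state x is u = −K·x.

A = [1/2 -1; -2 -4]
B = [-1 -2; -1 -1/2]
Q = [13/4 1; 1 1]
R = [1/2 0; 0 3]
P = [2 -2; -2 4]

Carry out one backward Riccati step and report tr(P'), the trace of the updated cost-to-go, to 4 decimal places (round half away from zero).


27.2697

BᵀP = [0.0000 -2.0000; -3.0000 2.0000]
S = R + BᵀPB = [1/2 0; 0 3] + [2.0000 1.0000; 1.0000 5.0000] = [2.5000 1.0000; 1.0000 8.0000]
BᵀPA = [4.0000 8.0000; -5.5000 -5.0000]
K = S⁻¹·BᵀPA = [1.9737 3.6316; -0.9342 -1.0789]
A−BK = [0.6053 0.4737; -0.4934 -0.9079]
AᵀP(A−BK) = [7.4671 10.5395; 10.5395 15.5526]
P' = Q + AᵀP(A−BK) = [10.7171 11.5395; 11.5395 16.5526]
tr(P') = 27.2697


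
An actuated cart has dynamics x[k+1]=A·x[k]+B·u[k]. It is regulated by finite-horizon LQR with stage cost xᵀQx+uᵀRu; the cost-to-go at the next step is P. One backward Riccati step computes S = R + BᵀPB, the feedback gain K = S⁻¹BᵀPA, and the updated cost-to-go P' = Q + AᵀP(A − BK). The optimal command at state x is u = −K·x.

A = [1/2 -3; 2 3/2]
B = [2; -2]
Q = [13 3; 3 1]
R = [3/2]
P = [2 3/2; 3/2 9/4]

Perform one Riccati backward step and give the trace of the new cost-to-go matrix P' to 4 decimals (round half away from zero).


30.8606

BᵀP = [1.0000 -1.5000]
S = R + BᵀPB = [3/2] + [5.0000] = [6.5000]
BᵀPA = [-2.5000 -5.2500]
K = S⁻¹·BᵀPA = [-0.3846 -0.8077]
A−BK = [1.2692 -1.3846; 1.2308 -0.1154]
AᵀP(A−BK) = [11.5385 -6.1442; -6.1442 5.3221]
P' = Q + AᵀP(A−BK) = [24.5385 -3.1442; -3.1442 6.3221]
tr(P') = 30.8606


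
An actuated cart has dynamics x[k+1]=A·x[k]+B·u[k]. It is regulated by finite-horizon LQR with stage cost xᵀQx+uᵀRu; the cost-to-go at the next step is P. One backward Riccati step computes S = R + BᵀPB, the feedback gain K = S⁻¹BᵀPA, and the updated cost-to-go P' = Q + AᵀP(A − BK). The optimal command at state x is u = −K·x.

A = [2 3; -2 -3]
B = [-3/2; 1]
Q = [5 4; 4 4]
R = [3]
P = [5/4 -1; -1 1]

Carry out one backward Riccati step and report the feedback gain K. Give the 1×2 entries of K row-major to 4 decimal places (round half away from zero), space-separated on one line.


BᵀP = [-2.8750 2.5000]
S = R + BᵀPB = [3] + [6.8125] = [9.8125]
BᵀPA = [-10.7500 -16.1250]
K = S⁻¹·BᵀPA = [-1.0955 -1.6433]
A−BK = [0.3567 0.5350; -0.9045 -1.3567]
AᵀP(A−BK) = [5.2229 7.8344; 7.8344 11.7516]
P' = Q + AᵀP(A−BK) = [10.2229 11.8344; 11.8344 15.7516]
tr(P') = 25.9745

-1.0955 -1.6433


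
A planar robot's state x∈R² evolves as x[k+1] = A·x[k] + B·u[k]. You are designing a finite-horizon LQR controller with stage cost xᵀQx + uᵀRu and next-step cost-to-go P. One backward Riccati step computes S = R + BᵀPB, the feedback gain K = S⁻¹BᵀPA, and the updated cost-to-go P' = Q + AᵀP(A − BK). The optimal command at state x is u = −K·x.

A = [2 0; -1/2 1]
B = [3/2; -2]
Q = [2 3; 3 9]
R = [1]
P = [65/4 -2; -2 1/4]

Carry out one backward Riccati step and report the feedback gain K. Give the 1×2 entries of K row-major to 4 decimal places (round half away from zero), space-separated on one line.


1.1570 -0.0692

BᵀP = [28.3750 -3.5000]
S = R + BᵀPB = [1] + [49.5625] = [50.5625]
BᵀPA = [58.5000 -3.5000]
K = S⁻¹·BᵀPA = [1.1570 -0.0692]
A−BK = [0.2645 0.1038; 1.8140 0.8616]
AᵀP(A−BK) = [1.3789 -0.0756; -0.0756 0.0077]
P' = Q + AᵀP(A−BK) = [3.3789 2.9244; 2.9244 9.0077]
tr(P') = 12.3867


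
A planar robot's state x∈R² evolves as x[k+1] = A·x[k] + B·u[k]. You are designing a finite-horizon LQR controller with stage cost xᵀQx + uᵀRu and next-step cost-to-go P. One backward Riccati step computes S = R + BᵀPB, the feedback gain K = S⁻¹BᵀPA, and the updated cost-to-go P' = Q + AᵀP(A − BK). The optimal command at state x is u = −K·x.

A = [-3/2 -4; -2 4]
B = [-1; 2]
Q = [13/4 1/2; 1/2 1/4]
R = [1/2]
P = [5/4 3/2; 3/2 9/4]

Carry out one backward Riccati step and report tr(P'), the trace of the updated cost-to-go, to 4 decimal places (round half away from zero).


BᵀP = [1.7500 3.0000]
S = R + BᵀPB = [1/2] + [4.2500] = [4.7500]
BᵀPA = [-8.6250 5.0000]
K = S⁻¹·BᵀPA = [-1.8158 1.0526]
A−BK = [-3.3158 -2.9474; 1.6316 1.8947]
AᵀP(A−BK) = [5.1513 1.5789; 1.5789 2.7368]
P' = Q + AᵀP(A−BK) = [8.4013 2.0789; 2.0789 2.9868]
tr(P') = 11.3882

11.3882


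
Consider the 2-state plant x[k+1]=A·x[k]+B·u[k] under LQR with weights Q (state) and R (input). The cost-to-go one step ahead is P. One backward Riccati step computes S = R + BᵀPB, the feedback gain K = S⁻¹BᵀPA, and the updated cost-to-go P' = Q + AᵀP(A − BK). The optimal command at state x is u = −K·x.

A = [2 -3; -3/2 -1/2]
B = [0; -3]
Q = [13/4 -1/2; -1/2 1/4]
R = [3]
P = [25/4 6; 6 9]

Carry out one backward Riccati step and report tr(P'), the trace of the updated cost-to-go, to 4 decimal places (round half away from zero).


34.7679

BᵀP = [-18.0000 -27.0000]
S = R + BᵀPB = [3] + [81.0000] = [84.0000]
BᵀPA = [4.5000 67.5000]
K = S⁻¹·BᵀPA = [0.0536 0.8036]
A−BK = [2.0000 -3.0000; -1.3393 1.9107]
AᵀP(A−BK) = [9.0089 -13.3661; -13.3661 22.2589]
P' = Q + AᵀP(A−BK) = [12.2589 -13.8661; -13.8661 22.5089]
tr(P') = 34.7679


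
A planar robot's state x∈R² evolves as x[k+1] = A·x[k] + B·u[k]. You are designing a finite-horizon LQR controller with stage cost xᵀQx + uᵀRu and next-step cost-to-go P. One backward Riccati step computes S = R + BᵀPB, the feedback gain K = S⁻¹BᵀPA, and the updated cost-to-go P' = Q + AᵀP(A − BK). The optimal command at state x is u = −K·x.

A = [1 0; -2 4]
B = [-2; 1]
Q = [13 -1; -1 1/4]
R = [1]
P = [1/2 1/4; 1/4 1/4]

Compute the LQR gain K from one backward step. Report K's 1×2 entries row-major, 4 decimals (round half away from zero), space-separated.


BᵀP = [-0.7500 -0.2500]
S = R + BᵀPB = [1] + [1.2500] = [2.2500]
BᵀPA = [-0.2500 -1.0000]
K = S⁻¹·BᵀPA = [-0.1111 -0.4444]
A−BK = [0.7778 -0.8889; -1.8889 4.4444]
AᵀP(A−BK) = [0.4722 -1.1111; -1.1111 3.5556]
P' = Q + AᵀP(A−BK) = [13.4722 -2.1111; -2.1111 3.8056]
tr(P') = 17.2778

-0.1111 -0.4444


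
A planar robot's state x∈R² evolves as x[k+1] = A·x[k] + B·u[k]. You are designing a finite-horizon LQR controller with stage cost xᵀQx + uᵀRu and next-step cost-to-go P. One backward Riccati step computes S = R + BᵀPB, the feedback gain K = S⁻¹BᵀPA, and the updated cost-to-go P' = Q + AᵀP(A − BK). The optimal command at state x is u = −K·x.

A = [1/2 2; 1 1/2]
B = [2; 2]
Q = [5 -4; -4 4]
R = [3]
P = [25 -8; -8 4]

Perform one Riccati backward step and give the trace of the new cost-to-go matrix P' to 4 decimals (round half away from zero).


BᵀP = [34.0000 -8.0000]
S = R + BᵀPB = [3] + [52.0000] = [55.0000]
BᵀPA = [9.0000 64.0000]
K = S⁻¹·BᵀPA = [0.1636 1.1636]
A−BK = [0.1727 -0.3273; 0.6727 -1.8273]
AᵀP(A−BK) = [0.7773 -1.4727; -1.4727 10.5273]
P' = Q + AᵀP(A−BK) = [5.7773 -5.4727; -5.4727 14.5273]
tr(P') = 20.3045

20.3045


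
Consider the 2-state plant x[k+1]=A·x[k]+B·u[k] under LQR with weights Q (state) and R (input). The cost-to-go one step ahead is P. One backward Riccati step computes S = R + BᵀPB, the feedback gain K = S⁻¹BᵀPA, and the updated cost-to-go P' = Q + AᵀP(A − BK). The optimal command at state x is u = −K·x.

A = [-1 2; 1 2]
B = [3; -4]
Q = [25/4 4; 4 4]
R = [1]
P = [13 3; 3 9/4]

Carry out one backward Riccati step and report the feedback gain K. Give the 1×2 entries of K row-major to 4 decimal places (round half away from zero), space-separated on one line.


-0.3293 0.6585

BᵀP = [27.0000 0.0000]
S = R + BᵀPB = [1] + [81.0000] = [82.0000]
BᵀPA = [-27.0000 54.0000]
K = S⁻¹·BᵀPA = [-0.3293 0.6585]
A−BK = [-0.0122 0.0244; -0.3171 4.6341]
AᵀP(A−BK) = [0.3598 -3.7195; -3.7195 49.4390]
P' = Q + AᵀP(A−BK) = [6.6098 0.2805; 0.2805 53.4390]
tr(P') = 60.0488


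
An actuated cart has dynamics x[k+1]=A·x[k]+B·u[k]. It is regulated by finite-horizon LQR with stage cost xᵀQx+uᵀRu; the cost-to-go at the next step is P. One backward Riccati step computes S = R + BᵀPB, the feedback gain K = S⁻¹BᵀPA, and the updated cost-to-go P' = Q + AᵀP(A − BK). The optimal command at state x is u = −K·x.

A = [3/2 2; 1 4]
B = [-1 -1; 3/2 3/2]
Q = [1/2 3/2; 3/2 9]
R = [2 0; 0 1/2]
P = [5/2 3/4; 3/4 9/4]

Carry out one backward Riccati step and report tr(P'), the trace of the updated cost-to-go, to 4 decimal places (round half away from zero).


BᵀP = [-1.3750 2.6250; -1.3750 2.6250]
S = R + BᵀPB = [2 0; 0 1/2] + [5.3125 5.3125; 5.3125 5.3125] = [7.3125 5.3125; 5.3125 5.8125]
BᵀPA = [0.5625 7.7500; 0.5625 7.7500]
K = S⁻¹·BᵀPA = [0.0197 0.2713; 0.0788 1.0853]
A−BK = [1.5985 3.3567; 0.8523 1.9650]
AᵀP(A−BK) = [10.0696 21.7369; 21.7369 47.4858]
P' = Q + AᵀP(A−BK) = [10.5696 23.2369; 23.2369 56.4858]
tr(P') = 67.0554

67.0554


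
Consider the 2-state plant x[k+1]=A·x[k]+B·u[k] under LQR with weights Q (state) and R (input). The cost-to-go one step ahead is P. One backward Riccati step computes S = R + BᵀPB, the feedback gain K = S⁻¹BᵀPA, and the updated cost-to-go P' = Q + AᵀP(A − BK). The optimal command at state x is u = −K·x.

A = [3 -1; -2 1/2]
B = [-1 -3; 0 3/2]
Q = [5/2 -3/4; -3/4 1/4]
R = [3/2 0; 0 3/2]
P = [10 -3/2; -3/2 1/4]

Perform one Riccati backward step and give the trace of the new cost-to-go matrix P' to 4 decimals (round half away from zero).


4.3239

BᵀP = [-10.0000 1.5000; -32.2500 4.8750]
S = R + BᵀPB = [3/2 0; 0 3/2] + [10.0000 32.2500; 32.2500 104.0625] = [11.5000 32.2500; 32.2500 105.5625]
BᵀPA = [-33.0000 10.7500; -106.5000 34.6875]
K = S⁻¹·BᵀPA = [-0.2814 0.0927; -0.9229 0.3003]
A−BK = [-0.0501 -0.0065; -0.6156 0.0496]
AᵀP(A−BK) = [1.4237 -0.4615; -0.4615 0.1501]
P' = Q + AᵀP(A−BK) = [3.9237 -1.2115; -1.2115 0.4001]
tr(P') = 4.3239


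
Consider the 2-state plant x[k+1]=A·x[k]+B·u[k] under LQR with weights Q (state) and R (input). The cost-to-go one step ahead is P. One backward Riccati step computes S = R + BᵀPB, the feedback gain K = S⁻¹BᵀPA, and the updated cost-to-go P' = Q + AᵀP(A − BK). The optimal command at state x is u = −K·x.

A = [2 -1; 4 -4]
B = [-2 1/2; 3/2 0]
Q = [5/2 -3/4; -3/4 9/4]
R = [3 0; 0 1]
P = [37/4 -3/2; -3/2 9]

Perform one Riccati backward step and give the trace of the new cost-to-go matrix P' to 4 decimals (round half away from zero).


168.6104

BᵀP = [-20.7500 16.5000; 4.6250 -0.7500]
S = R + BᵀPB = [3 0; 0 1] + [66.2500 -10.3750; -10.3750 2.3125] = [69.2500 -10.3750; -10.3750 3.3125]
BᵀPA = [24.5000 -45.2500; 6.2500 -1.6250]
K = S⁻¹·BᵀPA = [1.1992 -1.3696; 5.6427 -4.7803]
A−BK = [1.5770 -1.3491; 2.2012 -1.9456]
AᵀP(A−BK) = [92.3532 -81.0678; -81.0678 71.5072]
P' = Q + AᵀP(A−BK) = [94.8532 -81.8178; -81.8178 73.7572]
tr(P') = 168.6104


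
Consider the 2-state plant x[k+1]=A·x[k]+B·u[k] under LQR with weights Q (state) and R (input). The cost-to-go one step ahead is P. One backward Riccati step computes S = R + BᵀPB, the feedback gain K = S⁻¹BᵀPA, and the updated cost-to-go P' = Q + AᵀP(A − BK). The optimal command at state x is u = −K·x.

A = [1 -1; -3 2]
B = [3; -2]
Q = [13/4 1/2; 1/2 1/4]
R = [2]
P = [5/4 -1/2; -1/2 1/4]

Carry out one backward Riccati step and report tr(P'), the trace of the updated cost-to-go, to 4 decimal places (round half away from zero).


4.7623

BᵀP = [4.7500 -2.0000]
S = R + BᵀPB = [2] + [18.2500] = [20.2500]
BᵀPA = [10.7500 -8.7500]
K = S⁻¹·BᵀPA = [0.5309 -0.4321]
A−BK = [-0.5926 0.2963; -1.9383 1.1358]
AᵀP(A−BK) = [0.7932 -0.6049; -0.6049 0.4691]
P' = Q + AᵀP(A−BK) = [4.0432 -0.1049; -0.1049 0.7191]
tr(P') = 4.7623


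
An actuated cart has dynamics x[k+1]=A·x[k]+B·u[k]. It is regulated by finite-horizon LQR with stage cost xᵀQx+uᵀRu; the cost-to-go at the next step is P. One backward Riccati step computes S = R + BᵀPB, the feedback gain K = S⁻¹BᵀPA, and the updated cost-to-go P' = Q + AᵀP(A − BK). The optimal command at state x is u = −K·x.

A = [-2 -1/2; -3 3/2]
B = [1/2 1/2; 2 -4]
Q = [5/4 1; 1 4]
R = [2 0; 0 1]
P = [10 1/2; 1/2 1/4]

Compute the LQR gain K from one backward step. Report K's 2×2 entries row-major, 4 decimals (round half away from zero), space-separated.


BᵀP = [6.0000 0.7500; 3.0000 -0.7500]
S = R + BᵀPB = [2 0; 0 1] + [4.5000 0.0000; 0.0000 4.5000] = [6.5000 0.0000; 0.0000 5.5000]
BᵀPA = [-14.2500 -1.8750; -3.7500 -2.6250]
K = S⁻¹·BᵀPA = [-2.1923 -0.2885; -0.6818 -0.4773]
A−BK = [-0.5629 -0.1171; -1.3427 0.1678]
AᵀP(A−BK) = [14.4528 2.2247; 2.2247 0.5188]
P' = Q + AᵀP(A−BK) = [15.7028 3.2247; 3.2247 4.5188]
tr(P') = 20.2216

-2.1923 -0.2885 -0.6818 -0.4773


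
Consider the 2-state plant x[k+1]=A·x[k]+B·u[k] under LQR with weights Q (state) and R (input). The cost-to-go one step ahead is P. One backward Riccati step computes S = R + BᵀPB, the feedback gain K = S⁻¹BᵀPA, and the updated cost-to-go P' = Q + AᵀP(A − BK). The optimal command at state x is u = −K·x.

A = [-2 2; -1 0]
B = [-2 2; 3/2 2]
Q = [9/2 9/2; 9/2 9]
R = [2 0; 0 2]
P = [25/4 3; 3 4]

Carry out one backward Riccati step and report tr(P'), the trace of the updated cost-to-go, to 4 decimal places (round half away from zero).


BᵀP = [-8.0000 0.0000; 18.5000 14.0000]
S = R + BᵀPB = [2 0; 0 2] + [16.0000 -16.0000; -16.0000 65.0000] = [18.0000 -16.0000; -16.0000 67.0000]
BᵀPA = [16.0000 -16.0000; -51.0000 37.0000]
K = S⁻¹·BᵀPA = [0.2695 -0.5053; -0.6968 0.4316]
A−BK = [-0.0674 0.1263; -0.0105 -0.1053]
AᵀP(A−BK) = [1.1495 -0.9053; -0.9053 0.9474]
P' = Q + AᵀP(A−BK) = [5.6495 3.5947; 3.5947 9.9474]
tr(P') = 15.5968

15.5968


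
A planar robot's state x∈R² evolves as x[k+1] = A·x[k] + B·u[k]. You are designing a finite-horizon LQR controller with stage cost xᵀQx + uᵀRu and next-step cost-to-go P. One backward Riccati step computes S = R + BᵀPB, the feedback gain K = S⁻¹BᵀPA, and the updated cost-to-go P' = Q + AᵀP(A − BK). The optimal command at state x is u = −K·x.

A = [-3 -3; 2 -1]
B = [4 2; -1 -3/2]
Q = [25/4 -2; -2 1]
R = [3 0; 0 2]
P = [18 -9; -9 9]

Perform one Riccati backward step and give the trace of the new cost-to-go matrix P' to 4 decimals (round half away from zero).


17.2766

BᵀP = [81.0000 -45.0000; 49.5000 -31.5000]
S = R + BᵀPB = [3 0; 0 2] + [369.0000 229.5000; 229.5000 146.2500] = [372.0000 229.5000; 229.5000 148.2500]
BᵀPA = [-333.0000 -198.0000; -211.5000 -117.0000]
K = S⁻¹·BᵀPA = [-0.3340 -1.0094; -0.9095 0.7734]
A−BK = [0.1552 -0.5092; 0.3017 -0.8493]
AᵀP(A−BK) = [2.3991 -1.5549; -1.5549 7.6275]
P' = Q + AᵀP(A−BK) = [8.6491 -3.5549; -3.5549 8.6275]
tr(P') = 17.2766


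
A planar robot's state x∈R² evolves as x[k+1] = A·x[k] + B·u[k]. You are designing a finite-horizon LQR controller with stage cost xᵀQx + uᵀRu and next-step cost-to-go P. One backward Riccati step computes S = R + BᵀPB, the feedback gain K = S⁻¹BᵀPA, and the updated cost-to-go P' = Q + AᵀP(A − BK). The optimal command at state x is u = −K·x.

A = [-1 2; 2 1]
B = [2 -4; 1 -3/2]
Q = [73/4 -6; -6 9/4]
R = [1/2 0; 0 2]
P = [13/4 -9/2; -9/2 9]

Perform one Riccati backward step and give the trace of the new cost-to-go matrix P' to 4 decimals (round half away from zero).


54.4862

BᵀP = [2.0000 0.0000; -6.2500 4.5000]
S = R + BᵀPB = [1/2 0; 0 2] + [4.0000 -8.0000; -8.0000 18.2500] = [4.5000 -8.0000; -8.0000 20.2500]
BᵀPA = [-2.0000 4.0000; 15.2500 -8.0000]
K = S⁻¹·BᵀPA = [3.0046 0.6267; 1.9401 -0.1475]
A−BK = [0.7512 0.1567; 1.9055 0.1521]
AᵀP(A−BK) = [33.6728 1.5023; 1.5023 0.3134]
P' = Q + AᵀP(A−BK) = [51.9228 -4.4977; -4.4977 2.5634]
tr(P') = 54.4862


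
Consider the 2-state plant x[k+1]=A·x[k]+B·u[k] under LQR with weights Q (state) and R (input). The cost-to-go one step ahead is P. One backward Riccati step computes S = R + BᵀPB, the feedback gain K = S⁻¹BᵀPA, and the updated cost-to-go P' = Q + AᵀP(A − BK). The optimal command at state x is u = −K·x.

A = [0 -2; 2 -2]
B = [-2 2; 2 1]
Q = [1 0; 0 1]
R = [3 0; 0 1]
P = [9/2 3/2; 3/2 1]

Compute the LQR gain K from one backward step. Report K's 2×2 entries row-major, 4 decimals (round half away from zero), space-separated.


BᵀP = [-6.0000 -1.0000; 10.5000 4.0000]
S = R + BᵀPB = [3 0; 0 1] + [10.0000 -13.0000; -13.0000 25.0000] = [13.0000 -13.0000; -13.0000 26.0000]
BᵀPA = [-2.0000 14.0000; 8.0000 -29.0000]
K = S⁻¹·BᵀPA = [0.3077 -0.0769; 0.4615 -1.1538]
A−BK = [-0.3077 0.1538; 0.9231 -0.6923]
AᵀP(A−BK) = [0.9231 -0.9231; -0.9231 1.6154]
P' = Q + AᵀP(A−BK) = [1.9231 -0.9231; -0.9231 2.6154]
tr(P') = 4.5385

0.3077 -0.0769 0.4615 -1.1538


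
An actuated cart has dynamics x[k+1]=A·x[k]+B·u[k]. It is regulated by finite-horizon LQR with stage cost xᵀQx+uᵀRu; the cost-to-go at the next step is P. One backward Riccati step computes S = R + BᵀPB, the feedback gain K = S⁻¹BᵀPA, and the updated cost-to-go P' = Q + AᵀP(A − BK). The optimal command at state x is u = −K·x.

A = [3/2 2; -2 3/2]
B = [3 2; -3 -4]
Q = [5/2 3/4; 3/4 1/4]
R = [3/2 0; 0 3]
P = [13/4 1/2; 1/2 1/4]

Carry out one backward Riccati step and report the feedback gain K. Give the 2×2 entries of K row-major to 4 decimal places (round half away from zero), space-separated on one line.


0.3723 0.8511 0.1436 -0.2074

BᵀP = [8.2500 0.7500; 4.5000 0.0000]
S = R + BᵀPB = [3/2 0; 0 3] + [22.5000 13.5000; 13.5000 9.0000] = [24.0000 13.5000; 13.5000 12.0000]
BᵀPA = [10.8750 17.6250; 6.7500 9.0000]
K = S⁻¹·BᵀPA = [0.3723 0.8511; 0.1436 -0.2074]
A−BK = [0.0957 -0.1383; -0.3085 3.2234]
AᵀP(A−BK) = [0.2939 0.2699; 0.2699 3.4295]
P' = Q + AᵀP(A−BK) = [2.7939 1.0199; 1.0199 3.6795]
tr(P') = 6.4734


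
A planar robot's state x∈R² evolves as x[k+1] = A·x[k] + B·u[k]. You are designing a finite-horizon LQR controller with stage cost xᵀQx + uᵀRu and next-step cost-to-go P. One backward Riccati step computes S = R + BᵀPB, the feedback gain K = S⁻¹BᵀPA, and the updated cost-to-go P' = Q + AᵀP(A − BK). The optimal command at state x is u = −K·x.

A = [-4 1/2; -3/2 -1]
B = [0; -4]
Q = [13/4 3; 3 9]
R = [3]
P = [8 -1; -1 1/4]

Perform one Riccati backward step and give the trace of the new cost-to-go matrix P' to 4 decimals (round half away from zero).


BᵀP = [4.0000 -1.0000]
S = R + BᵀPB = [3] + [4.0000] = [7.0000]
BᵀPA = [-14.5000 3.0000]
K = S⁻¹·BᵀPA = [-2.0714 0.4286]
A−BK = [-4.0000 0.5000; -9.7857 0.7143]
AᵀP(A−BK) = [86.5268 -12.6607; -12.6607 1.9643]
P' = Q + AᵀP(A−BK) = [89.7768 -9.6607; -9.6607 10.9643]
tr(P') = 100.7411

100.7411


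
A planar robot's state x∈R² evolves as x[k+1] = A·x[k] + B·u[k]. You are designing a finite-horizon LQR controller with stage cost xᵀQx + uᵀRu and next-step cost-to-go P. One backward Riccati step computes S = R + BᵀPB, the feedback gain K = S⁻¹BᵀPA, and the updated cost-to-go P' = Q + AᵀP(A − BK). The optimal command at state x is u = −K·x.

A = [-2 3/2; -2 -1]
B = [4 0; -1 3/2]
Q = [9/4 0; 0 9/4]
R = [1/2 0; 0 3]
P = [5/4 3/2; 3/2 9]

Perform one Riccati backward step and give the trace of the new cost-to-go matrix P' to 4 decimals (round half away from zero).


12.3177

BᵀP = [3.5000 -3.0000; 2.2500 13.5000]
S = R + BᵀPB = [1/2 0; 0 3] + [17.0000 -4.5000; -4.5000 20.2500] = [17.5000 -4.5000; -4.5000 23.2500]
BᵀPA = [-1.0000 8.2500; -31.5000 -10.1250]
K = S⁻¹·BᵀPA = [-0.4268 0.3783; -1.4374 -0.3623]
A−BK = [-0.2929 -0.0131; -0.2706 -0.0783]
AᵀP(A−BK) = [7.2939 1.7168; 1.7168 0.5238]
P' = Q + AᵀP(A−BK) = [9.5439 1.7168; 1.7168 2.7738]
tr(P') = 12.3177


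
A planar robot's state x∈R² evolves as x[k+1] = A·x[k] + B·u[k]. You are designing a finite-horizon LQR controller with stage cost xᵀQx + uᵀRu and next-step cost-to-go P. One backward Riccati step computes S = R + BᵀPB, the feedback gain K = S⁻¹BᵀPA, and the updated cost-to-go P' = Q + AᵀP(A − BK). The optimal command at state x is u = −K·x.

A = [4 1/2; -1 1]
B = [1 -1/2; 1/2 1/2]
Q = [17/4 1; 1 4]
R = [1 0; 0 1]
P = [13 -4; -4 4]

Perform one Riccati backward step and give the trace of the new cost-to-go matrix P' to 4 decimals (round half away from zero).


BᵀP = [11.0000 -2.0000; -8.5000 4.0000]
S = R + BᵀPB = [1 0; 0 1] + [10.0000 -6.5000; -6.5000 6.2500] = [11.0000 -6.5000; -6.5000 7.2500]
BᵀPA = [46.0000 3.5000; -38.0000 -0.2500]
K = S⁻¹·BᵀPA = [2.3067 0.6333; -3.1733 0.5333]
A−BK = [0.1067 0.1333; -0.5667 0.4167]
AᵀP(A−BK) = [17.3067 -0.8667; -0.8667 1.1667]
P' = Q + AᵀP(A−BK) = [21.5567 0.1333; 0.1333 5.1667]
tr(P') = 26.7233

26.7233
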